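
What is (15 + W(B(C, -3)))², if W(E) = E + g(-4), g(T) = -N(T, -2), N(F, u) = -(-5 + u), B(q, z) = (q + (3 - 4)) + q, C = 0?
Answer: 49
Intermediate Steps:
B(q, z) = -1 + 2*q (B(q, z) = (q - 1) + q = (-1 + q) + q = -1 + 2*q)
N(F, u) = 5 - u
g(T) = -7 (g(T) = -(5 - 1*(-2)) = -(5 + 2) = -1*7 = -7)
W(E) = -7 + E (W(E) = E - 7 = -7 + E)
(15 + W(B(C, -3)))² = (15 + (-7 + (-1 + 2*0)))² = (15 + (-7 + (-1 + 0)))² = (15 + (-7 - 1))² = (15 - 8)² = 7² = 49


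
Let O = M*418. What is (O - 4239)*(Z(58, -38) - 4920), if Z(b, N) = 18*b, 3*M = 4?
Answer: 14270140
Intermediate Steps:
M = 4/3 (M = (1/3)*4 = 4/3 ≈ 1.3333)
O = 1672/3 (O = (4/3)*418 = 1672/3 ≈ 557.33)
(O - 4239)*(Z(58, -38) - 4920) = (1672/3 - 4239)*(18*58 - 4920) = -11045*(1044 - 4920)/3 = -11045/3*(-3876) = 14270140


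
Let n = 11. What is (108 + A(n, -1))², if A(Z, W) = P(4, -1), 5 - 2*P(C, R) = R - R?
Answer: 48841/4 ≈ 12210.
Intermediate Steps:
P(C, R) = 5/2 (P(C, R) = 5/2 - (R - R)/2 = 5/2 - ½*0 = 5/2 + 0 = 5/2)
A(Z, W) = 5/2
(108 + A(n, -1))² = (108 + 5/2)² = (221/2)² = 48841/4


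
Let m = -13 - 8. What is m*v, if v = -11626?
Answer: 244146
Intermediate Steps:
m = -21
m*v = -21*(-11626) = 244146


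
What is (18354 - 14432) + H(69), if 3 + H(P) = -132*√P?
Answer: 3919 - 132*√69 ≈ 2822.5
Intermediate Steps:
H(P) = -3 - 132*√P
(18354 - 14432) + H(69) = (18354 - 14432) + (-3 - 132*√69) = 3922 + (-3 - 132*√69) = 3919 - 132*√69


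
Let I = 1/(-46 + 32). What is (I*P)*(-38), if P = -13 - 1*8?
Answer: -57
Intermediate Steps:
P = -21 (P = -13 - 8 = -21)
I = -1/14 (I = 1/(-14) = -1/14 ≈ -0.071429)
(I*P)*(-38) = -1/14*(-21)*(-38) = (3/2)*(-38) = -57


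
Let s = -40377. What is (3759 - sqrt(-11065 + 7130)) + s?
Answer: -36618 - I*sqrt(3935) ≈ -36618.0 - 62.73*I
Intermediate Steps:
(3759 - sqrt(-11065 + 7130)) + s = (3759 - sqrt(-11065 + 7130)) - 40377 = (3759 - sqrt(-3935)) - 40377 = (3759 - I*sqrt(3935)) - 40377 = -36618 - I*sqrt(3935)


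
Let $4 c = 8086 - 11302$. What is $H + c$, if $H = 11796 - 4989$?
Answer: $6003$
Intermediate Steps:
$c = -804$ ($c = \frac{8086 - 11302}{4} = \frac{1}{4} \left(-3216\right) = -804$)
$H = 6807$
$H + c = 6807 - 804 = 6003$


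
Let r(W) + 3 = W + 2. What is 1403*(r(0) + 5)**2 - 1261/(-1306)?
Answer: 29318349/1306 ≈ 22449.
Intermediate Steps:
r(W) = -1 + W (r(W) = -3 + (W + 2) = -3 + (2 + W) = -1 + W)
1403*(r(0) + 5)**2 - 1261/(-1306) = 1403*((-1 + 0) + 5)**2 - 1261/(-1306) = 1403*(-1 + 5)**2 - 1261*(-1/1306) = 1403*4**2 + 1261/1306 = 1403*16 + 1261/1306 = 22448 + 1261/1306 = 29318349/1306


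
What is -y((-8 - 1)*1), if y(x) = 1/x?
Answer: ⅑ ≈ 0.11111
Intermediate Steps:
-y((-8 - 1)*1) = -1/((-8 - 1)*1) = -1/((-9*1)) = -1/(-9) = -1*(-⅑) = ⅑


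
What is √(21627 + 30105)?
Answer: 6*√1437 ≈ 227.45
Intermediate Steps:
√(21627 + 30105) = √51732 = 6*√1437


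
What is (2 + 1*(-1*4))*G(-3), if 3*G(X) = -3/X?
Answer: -⅔ ≈ -0.66667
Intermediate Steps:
G(X) = -1/X (G(X) = (-3/X)/3 = -1/X)
(2 + 1*(-1*4))*G(-3) = (2 + 1*(-1*4))*(-1/(-3)) = (2 + 1*(-4))*(-1*(-⅓)) = (2 - 4)*(⅓) = -2*⅓ = -⅔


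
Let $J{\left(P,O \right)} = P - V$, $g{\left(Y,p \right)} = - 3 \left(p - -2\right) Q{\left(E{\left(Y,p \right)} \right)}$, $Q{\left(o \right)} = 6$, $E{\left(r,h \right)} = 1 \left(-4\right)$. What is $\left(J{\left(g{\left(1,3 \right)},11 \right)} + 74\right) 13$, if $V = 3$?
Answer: $-247$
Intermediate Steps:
$E{\left(r,h \right)} = -4$
$g{\left(Y,p \right)} = -36 - 18 p$ ($g{\left(Y,p \right)} = - 3 \left(p - -2\right) 6 = - 3 \left(p + 2\right) 6 = - 3 \left(2 + p\right) 6 = \left(-6 - 3 p\right) 6 = -36 - 18 p$)
$J{\left(P,O \right)} = -3 + P$ ($J{\left(P,O \right)} = P - 3 = -3 + P$)
$\left(J{\left(g{\left(1,3 \right)},11 \right)} + 74\right) 13 = \left(\left(-3 - 90\right) + 74\right) 13 = \left(-93 + 74\right) 13 = \left(-19\right) 13 = -247$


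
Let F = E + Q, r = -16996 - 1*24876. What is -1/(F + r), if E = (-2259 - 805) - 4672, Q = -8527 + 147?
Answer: 1/57988 ≈ 1.7245e-5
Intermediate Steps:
Q = -8380
E = -7736 (E = -3064 - 4672 = -7736)
r = -41872 (r = -16996 - 24876 = -41872)
F = -16116 (F = -7736 - 8380 = -16116)
-1/(F + r) = -1/(-16116 - 41872) = -1/(-57988) = -1*(-1/57988) = 1/57988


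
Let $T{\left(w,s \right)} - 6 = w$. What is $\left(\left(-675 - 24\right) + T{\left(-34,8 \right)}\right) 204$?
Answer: $-148308$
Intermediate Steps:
$T{\left(w,s \right)} = 6 + w$
$\left(\left(-675 - 24\right) + T{\left(-34,8 \right)}\right) 204 = \left(\left(-675 - 24\right) + \left(6 - 34\right)\right) 204 = \left(-699 - 28\right) 204 = \left(-727\right) 204 = -148308$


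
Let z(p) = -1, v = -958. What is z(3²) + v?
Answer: -959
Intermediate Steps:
z(3²) + v = -1 - 958 = -959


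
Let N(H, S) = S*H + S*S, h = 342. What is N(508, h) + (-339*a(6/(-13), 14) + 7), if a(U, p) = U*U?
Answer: 49117279/169 ≈ 2.9064e+5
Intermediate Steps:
a(U, p) = U²
N(H, S) = S² + H*S (N(H, S) = H*S + S² = S² + H*S)
N(508, h) + (-339*a(6/(-13), 14) + 7) = 342*(508 + 342) + (-339*(6/(-13))² + 7) = 342*850 + (-339*(6*(-1/13))² + 7) = 290700 + (-339*(-6/13)² + 7) = 290700 + (-339*36/169 + 7) = 290700 + (-12204/169 + 7) = 290700 - 11021/169 = 49117279/169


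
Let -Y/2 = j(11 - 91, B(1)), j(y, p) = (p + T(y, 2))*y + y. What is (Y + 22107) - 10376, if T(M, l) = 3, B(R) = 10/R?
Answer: 13971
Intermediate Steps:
j(y, p) = y + y*(3 + p) (j(y, p) = (p + 3)*y + y = (3 + p)*y + y = y*(3 + p) + y = y + y*(3 + p))
Y = 2240 (Y = -2*(11 - 91)*(4 + 10/1) = -(-160)*(4 + 10*1) = -(-160)*(4 + 10) = -(-160)*14 = -2*(-1120) = 2240)
(Y + 22107) - 10376 = (2240 + 22107) - 10376 = 24347 - 10376 = 13971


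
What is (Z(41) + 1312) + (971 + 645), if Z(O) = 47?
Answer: 2975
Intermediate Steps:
(Z(41) + 1312) + (971 + 645) = (47 + 1312) + (971 + 645) = 1359 + 1616 = 2975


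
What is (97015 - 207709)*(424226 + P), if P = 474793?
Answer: -99516009186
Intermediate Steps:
(97015 - 207709)*(424226 + P) = (97015 - 207709)*(424226 + 474793) = -110694*899019 = -99516009186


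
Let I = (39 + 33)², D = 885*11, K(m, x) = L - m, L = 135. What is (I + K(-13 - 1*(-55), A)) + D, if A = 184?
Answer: 15012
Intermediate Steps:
K(m, x) = 135 - m
D = 9735
I = 5184 (I = 72² = 5184)
(I + K(-13 - 1*(-55), A)) + D = (5184 + (135 - (-13 - 1*(-55)))) + 9735 = (5184 + (135 - (-13 + 55))) + 9735 = (5184 + (135 - 1*42)) + 9735 = (5184 + (135 - 42)) + 9735 = (5184 + 93) + 9735 = 5277 + 9735 = 15012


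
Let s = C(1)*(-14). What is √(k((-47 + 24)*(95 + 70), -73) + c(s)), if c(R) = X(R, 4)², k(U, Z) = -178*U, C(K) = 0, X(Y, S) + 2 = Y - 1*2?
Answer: √675526 ≈ 821.90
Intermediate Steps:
X(Y, S) = -4 + Y (X(Y, S) = -2 + (Y - 1*2) = -2 + (Y - 2) = -2 + (-2 + Y) = -4 + Y)
s = 0 (s = 0*(-14) = 0)
c(R) = (-4 + R)²
√(k((-47 + 24)*(95 + 70), -73) + c(s)) = √(-178*(-47 + 24)*(95 + 70) + (-4 + 0)²) = √(-(-4094)*165 + (-4)²) = √(-178*(-3795) + 16) = √(675510 + 16) = √675526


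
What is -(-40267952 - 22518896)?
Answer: 62786848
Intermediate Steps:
-(-40267952 - 22518896) = -8752/(1/(-8127 + (3526 - 2573))) = -8752/(1/(-8127 + 953)) = -8752/(1/(-7174)) = -8752/(-1/7174) = -8752*(-7174) = 62786848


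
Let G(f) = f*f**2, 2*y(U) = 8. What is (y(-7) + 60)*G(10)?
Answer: 64000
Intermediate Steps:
y(U) = 4 (y(U) = (1/2)*8 = 4)
G(f) = f**3
(y(-7) + 60)*G(10) = (4 + 60)*10**3 = 64*1000 = 64000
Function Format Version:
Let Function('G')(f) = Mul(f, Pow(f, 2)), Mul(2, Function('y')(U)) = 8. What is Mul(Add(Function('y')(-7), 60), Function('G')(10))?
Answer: 64000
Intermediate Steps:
Function('y')(U) = 4 (Function('y')(U) = Mul(Rational(1, 2), 8) = 4)
Function('G')(f) = Pow(f, 3)
Mul(Add(Function('y')(-7), 60), Function('G')(10)) = Mul(Add(4, 60), Pow(10, 3)) = Mul(64, 1000) = 64000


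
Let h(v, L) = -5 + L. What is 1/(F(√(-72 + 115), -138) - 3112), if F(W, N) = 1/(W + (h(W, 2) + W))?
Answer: -507253/1578561999 - 2*√43/1578561999 ≈ -0.00032135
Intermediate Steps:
F(W, N) = 1/(-3 + 2*W) (F(W, N) = 1/(W + ((-5 + 2) + W)) = 1/(W + (-3 + W)) = 1/(-3 + 2*W))
1/(F(√(-72 + 115), -138) - 3112) = 1/(1/(-3 + 2*√(-72 + 115)) - 3112) = 1/(1/(-3 + 2*√43) - 3112) = 1/(-3112 + 1/(-3 + 2*√43))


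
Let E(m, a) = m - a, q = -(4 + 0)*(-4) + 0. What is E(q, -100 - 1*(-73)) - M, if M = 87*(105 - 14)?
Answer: -7874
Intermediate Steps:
q = 16 (q = -4*(-4) + 0 = -1*(-16) + 0 = 16 + 0 = 16)
M = 7917 (M = 87*91 = 7917)
E(q, -100 - 1*(-73)) - M = (16 - (-100 - 1*(-73))) - 1*7917 = (16 - (-100 + 73)) - 7917 = (16 - 1*(-27)) - 7917 = (16 + 27) - 7917 = 43 - 7917 = -7874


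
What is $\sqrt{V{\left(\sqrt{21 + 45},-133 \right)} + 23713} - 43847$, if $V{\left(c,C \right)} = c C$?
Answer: $-43847 + \sqrt{23713 - 133 \sqrt{66}} \approx -43697.0$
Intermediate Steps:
$V{\left(c,C \right)} = C c$
$\sqrt{V{\left(\sqrt{21 + 45},-133 \right)} + 23713} - 43847 = \sqrt{- 133 \sqrt{21 + 45} + 23713} - 43847 = \sqrt{- 133 \sqrt{66} + 23713} - 43847 = \sqrt{23713 - 133 \sqrt{66}} - 43847 = -43847 + \sqrt{23713 - 133 \sqrt{66}}$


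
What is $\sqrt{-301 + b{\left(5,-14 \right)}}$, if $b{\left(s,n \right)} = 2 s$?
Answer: $i \sqrt{291} \approx 17.059 i$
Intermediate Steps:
$\sqrt{-301 + b{\left(5,-14 \right)}} = \sqrt{-301 + 2 \cdot 5} = \sqrt{-301 + 10} = \sqrt{-291} = i \sqrt{291}$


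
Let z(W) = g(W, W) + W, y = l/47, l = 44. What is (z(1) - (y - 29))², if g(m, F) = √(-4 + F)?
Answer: 1859329/2209 + 2732*I*√3/47 ≈ 841.71 + 100.68*I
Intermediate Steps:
y = 44/47 ≈ 0.93617
z(W) = W + √(-4 + W) (z(W) = √(-4 + W) + W = W + √(-4 + W))
(z(1) - (y - 29))² = ((1 + √(-4 + 1)) - (44/47 - 29))² = ((1 + √(-3)) - 1*(-1319/47))² = ((1 + I*√3) + 1319/47)² = (1366/47 + I*√3)²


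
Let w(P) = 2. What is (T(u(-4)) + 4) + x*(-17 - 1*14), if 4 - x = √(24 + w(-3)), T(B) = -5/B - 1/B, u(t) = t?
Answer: -237/2 + 31*√26 ≈ 39.570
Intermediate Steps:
T(B) = -6/B
x = 4 - √26 (x = 4 - √(24 + 2) = 4 - √26 ≈ -1.0990)
(T(u(-4)) + 4) + x*(-17 - 1*14) = (-6/(-4) + 4) + (4 - √26)*(-17 - 1*14) = (-6*(-¼) + 4) + (4 - √26)*(-17 - 14) = (3/2 + 4) + (4 - √26)*(-31) = 11/2 + (-124 + 31*√26) = -237/2 + 31*√26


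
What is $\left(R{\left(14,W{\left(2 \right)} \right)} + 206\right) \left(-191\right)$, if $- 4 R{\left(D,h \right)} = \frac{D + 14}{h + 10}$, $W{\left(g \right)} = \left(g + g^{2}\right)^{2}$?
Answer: $- \frac{1808579}{46} \approx -39317.0$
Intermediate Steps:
$R{\left(D,h \right)} = - \frac{14 + D}{4 \left(10 + h\right)}$ ($R{\left(D,h \right)} = - \frac{\left(D + 14\right) \frac{1}{h + 10}}{4} = - \frac{\left(14 + D\right) \frac{1}{10 + h}}{4} = - \frac{\frac{1}{10 + h} \left(14 + D\right)}{4} = - \frac{14 + D}{4 \left(10 + h\right)}$)
$\left(R{\left(14,W{\left(2 \right)} \right)} + 206\right) \left(-191\right) = \left(\frac{-14 - 14}{4 \left(10 + 2^{2} \left(1 + 2\right)^{2}\right)} + 206\right) \left(-191\right) = \left(\frac{-14 - 14}{4 \left(10 + 4 \cdot 3^{2}\right)} + 206\right) \left(-191\right) = \left(\frac{1}{4} \frac{1}{10 + 4 \cdot 9} \left(-28\right) + 206\right) \left(-191\right) = \left(\frac{1}{4} \frac{1}{10 + 36} \left(-28\right) + 206\right) \left(-191\right) = \left(\frac{1}{4} \cdot \frac{1}{46} \left(-28\right) + 206\right) \left(-191\right) = \left(- \frac{7}{46} + 206\right) \left(-191\right) = \frac{9469}{46} \left(-191\right) = - \frac{1808579}{46}$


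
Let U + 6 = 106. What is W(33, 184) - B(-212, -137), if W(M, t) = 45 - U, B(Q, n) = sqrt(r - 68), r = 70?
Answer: -55 - sqrt(2) ≈ -56.414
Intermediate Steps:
U = 100 (U = -6 + 106 = 100)
B(Q, n) = sqrt(2) (B(Q, n) = sqrt(70 - 68) = sqrt(2))
W(M, t) = -55 (W(M, t) = 45 - 1*100 = 45 - 100 = -55)
W(33, 184) - B(-212, -137) = -55 - sqrt(2)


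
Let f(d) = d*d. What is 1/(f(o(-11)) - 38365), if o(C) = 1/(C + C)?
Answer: -484/18568659 ≈ -2.6065e-5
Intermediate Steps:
o(C) = 1/(2*C)
f(d) = d**2
1/(f(o(-11)) - 38365) = 1/(((1/2)/(-11))**2 - 38365) = 1/(((1/2)*(-1/11))**2 - 38365) = 1/((-1/22)**2 - 38365) = 1/(1/484 - 38365) = 1/(-18568659/484) = -484/18568659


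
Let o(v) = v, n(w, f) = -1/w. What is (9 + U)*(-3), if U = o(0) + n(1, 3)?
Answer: -24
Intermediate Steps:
U = -1 (U = 0 - 1/1 = 0 - 1*1 = 0 - 1 = -1)
(9 + U)*(-3) = (9 - 1)*(-3) = 8*(-3) = -24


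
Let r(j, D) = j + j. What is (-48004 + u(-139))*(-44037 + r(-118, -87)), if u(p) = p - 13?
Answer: 2132010588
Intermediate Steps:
u(p) = -13 + p
r(j, D) = 2*j
(-48004 + u(-139))*(-44037 + r(-118, -87)) = (-48004 + (-13 - 139))*(-44037 + 2*(-118)) = (-48004 - 152)*(-44037 - 236) = -48156*(-44273) = 2132010588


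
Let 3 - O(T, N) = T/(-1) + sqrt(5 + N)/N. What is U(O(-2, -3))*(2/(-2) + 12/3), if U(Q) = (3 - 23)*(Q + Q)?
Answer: -120 - 40*sqrt(2) ≈ -176.57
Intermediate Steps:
O(T, N) = 3 + T - sqrt(5 + N)/N (O(T, N) = 3 - (T/(-1) + sqrt(5 + N)/N) = 3 - (T*(-1) + sqrt(5 + N)/N) = 3 - (-T + sqrt(5 + N)/N) = 3 + (T - sqrt(5 + N)/N) = 3 + T - sqrt(5 + N)/N)
U(Q) = -40*Q
U(O(-2, -3))*(2/(-2) + 12/3) = (-40*(3 - 2 - 1*sqrt(5 - 3)/(-3)))*(2/(-2) + 12/3) = (-40*(3 - 2 - 1*(-1/3)*sqrt(2)))*(2*(-1/2) + 12*(1/3)) = (-40*(3 - 2 + sqrt(2)/3))*(-1 + 4) = -40*(1 + sqrt(2)/3)*3 = (-40 - 40*sqrt(2)/3)*3 = -120 - 40*sqrt(2)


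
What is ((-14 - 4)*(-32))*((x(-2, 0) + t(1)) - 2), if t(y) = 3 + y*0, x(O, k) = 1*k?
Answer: 576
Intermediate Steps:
x(O, k) = k
t(y) = 3 (t(y) = 3 + 0 = 3)
((-14 - 4)*(-32))*((x(-2, 0) + t(1)) - 2) = ((-14 - 4)*(-32))*((0 + 3) - 2) = (-18*(-32))*(3 - 2) = 576*1 = 576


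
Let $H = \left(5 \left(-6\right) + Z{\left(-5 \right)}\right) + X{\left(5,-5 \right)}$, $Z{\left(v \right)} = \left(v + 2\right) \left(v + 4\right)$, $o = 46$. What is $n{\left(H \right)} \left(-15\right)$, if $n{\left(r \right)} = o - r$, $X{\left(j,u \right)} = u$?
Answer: $-1170$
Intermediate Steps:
$Z{\left(v \right)} = \left(2 + v\right) \left(4 + v\right)$
$H = -32$ ($H = \left(5 \left(-6\right) + \left(8 + \left(-5\right)^{2} + 6 \left(-5\right)\right)\right) - 5 = \left(-30 + \left(8 + 25 - 30\right)\right) - 5 = \left(-30 + 3\right) - 5 = -27 - 5 = -32$)
$n{\left(r \right)} = 46 - r$
$n{\left(H \right)} \left(-15\right) = \left(46 - -32\right) \left(-15\right) = \left(46 + 32\right) \left(-15\right) = 78 \left(-15\right) = -1170$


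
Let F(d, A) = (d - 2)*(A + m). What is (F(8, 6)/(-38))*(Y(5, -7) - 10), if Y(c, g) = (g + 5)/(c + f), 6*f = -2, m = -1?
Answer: 1095/133 ≈ 8.2331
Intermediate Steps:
f = -⅓ (f = (⅙)*(-2) = -⅓ ≈ -0.33333)
F(d, A) = (-1 + A)*(-2 + d) (F(d, A) = (d - 2)*(A - 1) = (-2 + d)*(-1 + A) = (-1 + A)*(-2 + d))
Y(c, g) = (5 + g)/(-⅓ + c) (Y(c, g) = (g + 5)/(c - ⅓) = (5 + g)/(-⅓ + c))
(F(8, 6)/(-38))*(Y(5, -7) - 10) = ((2 - 1*8 - 2*6 + 6*8)/(-38))*(3*(5 - 7)/(-1 + 3*5) - 10) = ((2 - 8 - 12 + 48)*(-1/38))*(3*(-2)/(-1 + 15) - 10) = (30*(-1/38))*(3*(-2)/14 - 10) = -15*(3*(1/14)*(-2) - 10)/19 = -15*(-3/7 - 10)/19 = -15/19*(-73/7) = 1095/133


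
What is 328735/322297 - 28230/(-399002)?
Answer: 70132183390/64298573797 ≈ 1.0907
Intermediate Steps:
328735/322297 - 28230/(-399002) = 328735*(1/322297) - 28230*(-1/399002) = 328735/322297 + 14115/199501 = 70132183390/64298573797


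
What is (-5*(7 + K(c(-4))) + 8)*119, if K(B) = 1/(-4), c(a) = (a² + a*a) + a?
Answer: -12257/4 ≈ -3064.3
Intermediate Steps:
c(a) = a + 2*a² (c(a) = (a² + a²) + a = 2*a² + a = a + 2*a²)
K(B) = -¼
(-5*(7 + K(c(-4))) + 8)*119 = (-5*(7 - ¼) + 8)*119 = (-5*27/4 + 8)*119 = (-135/4 + 8)*119 = -103/4*119 = -12257/4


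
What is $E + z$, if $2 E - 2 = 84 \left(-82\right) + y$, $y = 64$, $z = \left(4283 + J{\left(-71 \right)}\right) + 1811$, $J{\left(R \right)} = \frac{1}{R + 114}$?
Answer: $\frac{115370}{43} \approx 2683.0$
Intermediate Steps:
$J{\left(R \right)} = \frac{1}{114 + R}$
$z = \frac{262043}{43}$ ($z = \left(4283 + \frac{1}{114 - 71}\right) + 1811 = \left(4283 + \frac{1}{43}\right) + 1811 = \frac{184170}{43} + 1811 = \frac{262043}{43} \approx 6094.0$)
$E = -3411$ ($E = 1 + \frac{84 \left(-82\right) + 64}{2} = 1 + \frac{-6888 + 64}{2} = 1 + \frac{1}{2} \left(-6824\right) = 1 - 3412 = -3411$)
$E + z = -3411 + \frac{262043}{43} = \frac{115370}{43}$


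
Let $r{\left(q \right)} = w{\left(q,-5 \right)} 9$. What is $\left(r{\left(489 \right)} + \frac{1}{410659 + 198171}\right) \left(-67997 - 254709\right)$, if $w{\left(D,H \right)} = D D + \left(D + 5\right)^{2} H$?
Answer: $\frac{867382636981000337}{304415} \approx 2.8493 \cdot 10^{12}$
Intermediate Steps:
$w{\left(D,H \right)} = D^{2} + H \left(5 + D\right)^{2}$ ($w{\left(D,H \right)} = D^{2} + \left(5 + D\right)^{2} H = D^{2} + H \left(5 + D\right)^{2}$)
$r{\left(q \right)} = - 45 \left(5 + q\right)^{2} + 9 q^{2}$ ($r{\left(q \right)} = \left(q^{2} - 5 \left(5 + q\right)^{2}\right) 9 = - 45 \left(5 + q\right)^{2} + 9 q^{2}$)
$\left(r{\left(489 \right)} + \frac{1}{410659 + 198171}\right) \left(-67997 - 254709\right) = \left(\left(- 45 \left(5 + 489\right)^{2} + 9 \cdot 489^{2}\right) + \frac{1}{410659 + 198171}\right) \left(-67997 - 254709\right) = \left(\left(- 45 \cdot 494^{2} + 9 \cdot 239121\right) + \frac{1}{608830}\right) \left(-322706\right) = \left(\left(\left(-45\right) 244036 + 2152089\right) + \frac{1}{608830}\right) \left(-322706\right) = \left(\left(-10981620 + 2152089\right) + \frac{1}{608830}\right) \left(-322706\right) = \left(-8829531 + \frac{1}{608830}\right) \left(-322706\right) = \left(- \frac{5375683358729}{608830}\right) \left(-322706\right) = \frac{867382636981000337}{304415}$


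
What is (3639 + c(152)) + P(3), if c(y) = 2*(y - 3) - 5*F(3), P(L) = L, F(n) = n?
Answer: 3925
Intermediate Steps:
c(y) = -21 + 2*y (c(y) = 2*(y - 3) - 5*3 = 2*(-3 + y) - 15 = (-6 + 2*y) - 15 = -21 + 2*y)
(3639 + c(152)) + P(3) = (3639 + (-21 + 2*152)) + 3 = (3639 + (-21 + 304)) + 3 = (3639 + 283) + 3 = 3922 + 3 = 3925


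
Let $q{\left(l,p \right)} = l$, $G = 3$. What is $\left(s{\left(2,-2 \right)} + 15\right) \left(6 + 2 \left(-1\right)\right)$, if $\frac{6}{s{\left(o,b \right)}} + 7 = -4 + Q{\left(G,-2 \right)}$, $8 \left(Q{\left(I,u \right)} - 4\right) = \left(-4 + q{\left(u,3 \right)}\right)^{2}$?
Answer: $\frac{252}{5} \approx 50.4$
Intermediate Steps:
$Q{\left(I,u \right)} = 4 + \frac{\left(-4 + u\right)^{2}}{8}$
$s{\left(o,b \right)} = - \frac{12}{5}$ ($s{\left(o,b \right)} = \frac{6}{-7 + \left(-4 + \left(4 + \frac{\left(-4 - 2\right)^{2}}{8}\right)\right)} = \frac{6}{-7 + \left(-4 + \left(4 + \frac{\left(-6\right)^{2}}{8}\right)\right)} = \frac{6}{-7 + \left(-4 + \left(4 + \frac{1}{8} \cdot 36\right)\right)} = \frac{6}{-7 + \left(-4 + \left(4 + \frac{9}{2}\right)\right)} = \frac{6}{-7 + \left(-4 + \frac{17}{2}\right)} = \frac{6}{-7 + \frac{9}{2}} = \frac{6}{- \frac{5}{2}} = 6 \left(- \frac{2}{5}\right) = - \frac{12}{5}$)
$\left(s{\left(2,-2 \right)} + 15\right) \left(6 + 2 \left(-1\right)\right) = \left(- \frac{12}{5} + 15\right) \left(6 + 2 \left(-1\right)\right) = \frac{63 \left(6 - 2\right)}{5} = \frac{63}{5} \cdot 4 = \frac{252}{5}$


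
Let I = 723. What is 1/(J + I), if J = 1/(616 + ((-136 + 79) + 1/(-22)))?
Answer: 12297/8890753 ≈ 0.0013831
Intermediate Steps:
J = 22/12297 (J = 1/(616 + (-57 - 1/22)) = 1/(616 - 1255/22) = 1/(12297/22) = 22/12297 ≈ 0.0017891)
1/(J + I) = 1/(22/12297 + 723) = 1/(8890753/12297) = 12297/8890753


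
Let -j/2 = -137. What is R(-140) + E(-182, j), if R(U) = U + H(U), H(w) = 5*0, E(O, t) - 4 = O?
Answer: -318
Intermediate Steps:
j = 274 (j = -2*(-137) = 274)
E(O, t) = 4 + O
H(w) = 0
R(U) = U (R(U) = U + 0 = U)
R(-140) + E(-182, j) = -140 + (4 - 182) = -140 - 178 = -318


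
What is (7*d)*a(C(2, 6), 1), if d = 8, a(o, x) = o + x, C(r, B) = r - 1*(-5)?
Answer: 448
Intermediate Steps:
C(r, B) = 5 + r (C(r, B) = r + 5 = 5 + r)
(7*d)*a(C(2, 6), 1) = (7*8)*((5 + 2) + 1) = 56*(7 + 1) = 56*8 = 448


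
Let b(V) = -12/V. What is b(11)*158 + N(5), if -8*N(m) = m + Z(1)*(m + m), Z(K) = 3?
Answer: -15553/88 ≈ -176.74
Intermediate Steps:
N(m) = -7*m/8 (N(m) = -(m + 3*(m + m))/8 = -(m + 3*(2*m))/8 = -(m + 6*m)/8 = -7*m/8)
b(11)*158 + N(5) = -12/11*158 - 7/8*5 = -12*1/11*158 - 35/8 = -12/11*158 - 35/8 = -1896/11 - 35/8 = -15553/88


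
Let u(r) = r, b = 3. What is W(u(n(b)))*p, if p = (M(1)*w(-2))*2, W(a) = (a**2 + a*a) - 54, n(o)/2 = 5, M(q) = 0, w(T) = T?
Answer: 0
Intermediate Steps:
n(o) = 10 (n(o) = 2*5 = 10)
W(a) = -54 + 2*a**2 (W(a) = (a**2 + a**2) - 54 = 2*a**2 - 54 = -54 + 2*a**2)
p = 0 (p = (0*(-2))*2 = 0*2 = 0)
W(u(n(b)))*p = (-54 + 2*10**2)*0 = (-54 + 2*100)*0 = (-54 + 200)*0 = 146*0 = 0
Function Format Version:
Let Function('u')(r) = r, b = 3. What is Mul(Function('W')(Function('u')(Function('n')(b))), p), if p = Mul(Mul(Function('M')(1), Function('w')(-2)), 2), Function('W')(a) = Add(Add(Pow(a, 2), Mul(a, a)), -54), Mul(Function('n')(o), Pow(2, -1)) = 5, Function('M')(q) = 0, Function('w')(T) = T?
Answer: 0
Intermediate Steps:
Function('n')(o) = 10 (Function('n')(o) = Mul(2, 5) = 10)
Function('W')(a) = Add(-54, Mul(2, Pow(a, 2))) (Function('W')(a) = Add(Add(Pow(a, 2), Pow(a, 2)), -54) = Add(Mul(2, Pow(a, 2)), -54) = Add(-54, Mul(2, Pow(a, 2))))
p = 0 (p = Mul(Mul(0, -2), 2) = Mul(0, 2) = 0)
Mul(Function('W')(Function('u')(Function('n')(b))), p) = Mul(Add(-54, Mul(2, Pow(10, 2))), 0) = Mul(Add(-54, Mul(2, 100)), 0) = Mul(Add(-54, 200), 0) = Mul(146, 0) = 0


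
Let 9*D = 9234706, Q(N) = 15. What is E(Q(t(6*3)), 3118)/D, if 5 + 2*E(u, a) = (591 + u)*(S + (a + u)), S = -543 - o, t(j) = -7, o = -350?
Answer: 16034715/18469412 ≈ 0.86818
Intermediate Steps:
S = -193 (S = -543 - 1*(-350) = -543 + 350 = -193)
D = 9234706/9 (D = (⅑)*9234706 = 9234706/9 ≈ 1.0261e+6)
E(u, a) = -5/2 + (591 + u)*(-193 + a + u)/2 (E(u, a) = -5/2 + ((591 + u)*(-193 + (a + u)))/2 = -5/2 + ((591 + u)*(-193 + a + u))/2 = -5/2 + (591 + u)*(-193 + a + u)/2)
E(Q(t(6*3)), 3118)/D = (-57034 + (½)*15² + 199*15 + (591/2)*3118 + (½)*3118*15)/(9234706/9) = (-57034 + (½)*225 + 2985 + 921369 + 23385)*(9/9234706) = (-57034 + 225/2 + 2985 + 921369 + 23385)*(9/9234706) = (1781635/2)*(9/9234706) = 16034715/18469412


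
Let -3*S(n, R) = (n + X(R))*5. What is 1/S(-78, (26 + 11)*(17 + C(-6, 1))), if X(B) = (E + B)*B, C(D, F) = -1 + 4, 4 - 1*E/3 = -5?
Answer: -3/2837510 ≈ -1.0573e-6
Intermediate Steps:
E = 27 (E = 12 - 3*(-5) = 12 + 15 = 27)
C(D, F) = 3
X(B) = B*(27 + B) (X(B) = (27 + B)*B = B*(27 + B))
S(n, R) = -5*n/3 - 5*R*(27 + R)/3 (S(n, R) = -(n + R*(27 + R))*5/3 = -(5*n + 5*R*(27 + R))/3 = -5*n/3 - 5*R*(27 + R)/3)
1/S(-78, (26 + 11)*(17 + C(-6, 1))) = 1/(-5/3*(-78) - 5*(26 + 11)*(17 + 3)*(27 + (26 + 11)*(17 + 3))/3) = 1/(130 - 5*37*20*(27 + 37*20)/3) = 1/(130 - 5/3*740*(27 + 740)) = 1/(130 - 5/3*740*767) = 1/(130 - 2837900/3) = 1/(-2837510/3) = -3/2837510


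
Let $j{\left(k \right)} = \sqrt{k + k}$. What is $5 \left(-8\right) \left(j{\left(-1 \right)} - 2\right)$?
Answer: $80 - 40 i \sqrt{2} \approx 80.0 - 56.569 i$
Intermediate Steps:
$j{\left(k \right)} = \sqrt{2} \sqrt{k}$ ($j{\left(k \right)} = \sqrt{2 k} = \sqrt{2} \sqrt{k}$)
$5 \left(-8\right) \left(j{\left(-1 \right)} - 2\right) = 5 \left(-8\right) \left(\sqrt{2} \sqrt{-1} - 2\right) = - 40 \left(\sqrt{2} i - 2\right) = - 40 \left(i \sqrt{2} - 2\right) = - 40 \left(-2 + i \sqrt{2}\right) = 80 - 40 i \sqrt{2}$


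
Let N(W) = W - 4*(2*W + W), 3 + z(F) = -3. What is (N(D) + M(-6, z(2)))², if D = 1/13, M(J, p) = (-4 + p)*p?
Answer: 591361/169 ≈ 3499.2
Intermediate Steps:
z(F) = -6 (z(F) = -3 - 3 = -6)
M(J, p) = p*(-4 + p)
D = 1/13 ≈ 0.076923
N(W) = -11*W (N(W) = W - 12*W = -11*W)
(N(D) + M(-6, z(2)))² = (-11*1/13 - 6*(-4 - 6))² = (-11/13 - 6*(-10))² = (-11/13 + 60)² = (769/13)² = 591361/169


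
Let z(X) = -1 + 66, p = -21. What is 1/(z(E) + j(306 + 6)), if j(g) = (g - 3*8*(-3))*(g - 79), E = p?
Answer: 1/89537 ≈ 1.1169e-5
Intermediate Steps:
E = -21
j(g) = (-79 + g)*(72 + g) (j(g) = (g - 24*(-3))*(-79 + g) = (g + 72)*(-79 + g) = (72 + g)*(-79 + g) = (-79 + g)*(72 + g))
z(X) = 65
1/(z(E) + j(306 + 6)) = 1/(65 + (-5688 + (306 + 6)² - 7*(306 + 6))) = 1/(65 + (-5688 + 312² - 7*312)) = 1/(65 + (-5688 + 97344 - 2184)) = 1/(65 + 89472) = 1/89537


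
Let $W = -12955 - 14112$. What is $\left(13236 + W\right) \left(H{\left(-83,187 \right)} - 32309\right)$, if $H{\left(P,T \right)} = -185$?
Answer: $449424514$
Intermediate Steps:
$W = -27067$ ($W = -12955 - 14112 = -27067$)
$\left(13236 + W\right) \left(H{\left(-83,187 \right)} - 32309\right) = \left(13236 - 27067\right) \left(-185 - 32309\right) = \left(-13831\right) \left(-32494\right) = 449424514$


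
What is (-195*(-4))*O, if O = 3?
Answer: 2340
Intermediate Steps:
(-195*(-4))*O = -195*(-4)*3 = 780*3 = 2340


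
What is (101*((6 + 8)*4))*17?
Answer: 96152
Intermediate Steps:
(101*((6 + 8)*4))*17 = (101*(14*4))*17 = (101*56)*17 = 5656*17 = 96152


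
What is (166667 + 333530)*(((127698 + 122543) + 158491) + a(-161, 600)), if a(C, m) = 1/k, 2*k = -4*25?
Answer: 10222325510003/50 ≈ 2.0445e+11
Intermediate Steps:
k = -50 (k = (-4*25)/2 = (½)*(-100) = -50)
a(C, m) = -1/50 (a(C, m) = 1/(-50) = -1/50)
(166667 + 333530)*(((127698 + 122543) + 158491) + a(-161, 600)) = (166667 + 333530)*(((127698 + 122543) + 158491) - 1/50) = 500197*((250241 + 158491) - 1/50) = 500197*(408732 - 1/50) = 500197*(20436599/50) = 10222325510003/50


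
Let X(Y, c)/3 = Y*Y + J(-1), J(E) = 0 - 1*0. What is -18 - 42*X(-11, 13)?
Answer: -15264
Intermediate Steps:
J(E) = 0 (J(E) = 0 + 0 = 0)
X(Y, c) = 3*Y² (X(Y, c) = 3*(Y*Y + 0) = 3*(Y² + 0) = 3*Y²)
-18 - 42*X(-11, 13) = -18 - 126*(-11)² = -18 - 126*121 = -18 - 42*363 = -18 - 15246 = -15264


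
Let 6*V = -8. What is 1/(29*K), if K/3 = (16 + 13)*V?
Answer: -1/3364 ≈ -0.00029727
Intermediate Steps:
V = -4/3 (V = (⅙)*(-8) = -4/3 ≈ -1.3333)
K = -116 (K = 3*((16 + 13)*(-4/3)) = 3*(29*(-4/3)) = 3*(-116/3) = -116)
1/(29*K) = 1/(29*(-116)) = 1/(-3364) = -1/3364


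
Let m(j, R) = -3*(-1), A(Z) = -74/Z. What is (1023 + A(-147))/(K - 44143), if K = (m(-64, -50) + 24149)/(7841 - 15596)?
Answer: -388926175/16775302733 ≈ -0.023184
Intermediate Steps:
m(j, R) = 3
K = -24152/7755 (K = (3 + 24149)/(7841 - 15596) = 24152/(-7755) = 24152*(-1/7755) = -24152/7755 ≈ -3.1144)
(1023 + A(-147))/(K - 44143) = (1023 - 74/(-147))/(-24152/7755 - 44143) = (1023 - 74*(-1/147))/(-342353117/7755) = (1023 + 74/147)*(-7755/342353117) = (150455/147)*(-7755/342353117) = -388926175/16775302733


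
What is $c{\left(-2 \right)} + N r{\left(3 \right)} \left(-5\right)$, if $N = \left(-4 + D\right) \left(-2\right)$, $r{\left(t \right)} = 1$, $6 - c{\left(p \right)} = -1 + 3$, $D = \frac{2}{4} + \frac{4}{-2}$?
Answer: $-51$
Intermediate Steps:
$D = - \frac{3}{2}$ ($D = 2 \cdot \frac{1}{4} + 4 \left(- \frac{1}{2}\right) = \frac{1}{2} - 2 = - \frac{3}{2} \approx -1.5$)
$c{\left(p \right)} = 4$ ($c{\left(p \right)} = 6 - \left(-1 + 3\right) = 6 - 2 = 4$)
$N = 11$ ($N = \left(-4 - \frac{3}{2}\right) \left(-2\right) = \left(- \frac{11}{2}\right) \left(-2\right) = 11$)
$c{\left(-2 \right)} + N r{\left(3 \right)} \left(-5\right) = 4 + 11 \cdot 1 \left(-5\right) = 4 + 11 \left(-5\right) = 4 - 55 = -51$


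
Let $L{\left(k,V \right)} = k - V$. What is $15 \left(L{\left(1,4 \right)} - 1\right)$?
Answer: $-60$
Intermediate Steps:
$15 \left(L{\left(1,4 \right)} - 1\right) = 15 \left(\left(1 - 4\right) - 1\right) = 15 \left(-3 - 1\right) = 15 \left(-4\right) = -60$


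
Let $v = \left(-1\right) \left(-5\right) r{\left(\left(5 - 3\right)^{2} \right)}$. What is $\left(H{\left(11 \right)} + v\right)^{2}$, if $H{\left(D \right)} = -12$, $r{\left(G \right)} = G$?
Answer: $64$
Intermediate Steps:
$v = 20$ ($v = \left(-1\right) \left(-5\right) \left(5 - 3\right)^{2} = 5 \cdot 2^{2} = 5 \cdot 4 = 20$)
$\left(H{\left(11 \right)} + v\right)^{2} = \left(-12 + 20\right)^{2} = 8^{2} = 64$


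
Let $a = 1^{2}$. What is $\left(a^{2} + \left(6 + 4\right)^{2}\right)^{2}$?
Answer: $10201$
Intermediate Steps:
$a = 1$
$\left(a^{2} + \left(6 + 4\right)^{2}\right)^{2} = \left(1^{2} + \left(6 + 4\right)^{2}\right)^{2} = \left(1 + 10^{2}\right)^{2} = \left(1 + 100\right)^{2} = 101^{2} = 10201$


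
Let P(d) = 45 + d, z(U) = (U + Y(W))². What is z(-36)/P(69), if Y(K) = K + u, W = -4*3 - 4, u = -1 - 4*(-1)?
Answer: 2401/114 ≈ 21.061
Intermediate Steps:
u = 3 (u = -1 + 4 = 3)
W = -16 (W = -12 - 4 = -16)
Y(K) = 3 + K (Y(K) = K + 3 = 3 + K)
z(U) = (-13 + U)² (z(U) = (U + (3 - 16))² = (U - 13)² = (-13 + U)²)
z(-36)/P(69) = (-13 - 36)²/(45 + 69) = (-49)²/114 = 2401*(1/114) = 2401/114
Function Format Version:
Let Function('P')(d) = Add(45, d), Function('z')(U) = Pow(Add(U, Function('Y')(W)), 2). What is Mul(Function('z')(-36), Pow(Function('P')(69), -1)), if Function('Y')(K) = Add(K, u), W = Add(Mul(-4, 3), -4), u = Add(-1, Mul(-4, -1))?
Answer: Rational(2401, 114) ≈ 21.061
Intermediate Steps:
u = 3 (u = Add(-1, 4) = 3)
W = -16 (W = Add(-12, -4) = -16)
Function('Y')(K) = Add(3, K) (Function('Y')(K) = Add(K, 3) = Add(3, K))
Function('z')(U) = Pow(Add(-13, U), 2) (Function('z')(U) = Pow(Add(U, Add(3, -16)), 2) = Pow(Add(U, -13), 2) = Pow(Add(-13, U), 2))
Mul(Function('z')(-36), Pow(Function('P')(69), -1)) = Mul(Pow(Add(-13, -36), 2), Pow(Add(45, 69), -1)) = Mul(Pow(-49, 2), Pow(114, -1)) = Mul(2401, Rational(1, 114)) = Rational(2401, 114)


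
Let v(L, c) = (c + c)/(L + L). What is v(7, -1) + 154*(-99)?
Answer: -106723/7 ≈ -15246.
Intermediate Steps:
v(L, c) = c/L (v(L, c) = (2*c)/((2*L)) = (2*c)*(1/(2*L)) = c/L)
v(7, -1) + 154*(-99) = -1/7 + 154*(-99) = -1*1/7 - 15246 = -1/7 - 15246 = -106723/7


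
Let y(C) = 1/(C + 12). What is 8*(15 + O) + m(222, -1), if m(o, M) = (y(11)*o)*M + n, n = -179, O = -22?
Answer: -5627/23 ≈ -244.65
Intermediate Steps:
y(C) = 1/(12 + C)
m(o, M) = -179 + M*o/23 (m(o, M) = (o/(12 + 11))*M - 179 = (o/23)*M - 179 = M*o/23 - 179 = -179 + M*o/23)
8*(15 + O) + m(222, -1) = 8*(15 - 22) + (-179 + (1/23)*(-1)*222) = 8*(-7) + (-179 - 222/23) = -56 - 4339/23 = -5627/23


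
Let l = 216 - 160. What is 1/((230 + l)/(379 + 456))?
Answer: 835/286 ≈ 2.9196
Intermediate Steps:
l = 56
1/((230 + l)/(379 + 456)) = 1/((230 + 56)/(379 + 456)) = 1/(286/835) = 835/286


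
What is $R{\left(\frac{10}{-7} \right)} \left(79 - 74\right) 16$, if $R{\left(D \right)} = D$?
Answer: $- \frac{800}{7} \approx -114.29$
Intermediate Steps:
$R{\left(\frac{10}{-7} \right)} \left(79 - 74\right) 16 = \frac{10}{-7} \left(79 - 74\right) 16 = 10 \left(- \frac{1}{7}\right) \left(79 - 74\right) 16 = \left(- \frac{10}{7}\right) 5 \cdot 16 = \left(- \frac{50}{7}\right) 16 = - \frac{800}{7}$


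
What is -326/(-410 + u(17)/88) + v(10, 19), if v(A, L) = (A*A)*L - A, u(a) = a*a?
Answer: 67673678/35791 ≈ 1890.8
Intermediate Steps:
u(a) = a**2
v(A, L) = -A + L*A**2 (v(A, L) = A**2*L - A = L*A**2 - A = -A + L*A**2)
-326/(-410 + u(17)/88) + v(10, 19) = -326/(-410 + 17**2/88) + 10*(-1 + 10*19) = -326/(-410 + 289*(1/88)) + 10*(-1 + 190) = -326/(-410 + 289/88) + 10*189 = -326/(-35791/88) + 1890 = -326*(-88/35791) + 1890 = 28688/35791 + 1890 = 67673678/35791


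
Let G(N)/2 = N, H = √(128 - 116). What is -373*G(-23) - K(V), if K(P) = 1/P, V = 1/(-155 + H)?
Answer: 17313 - 2*√3 ≈ 17310.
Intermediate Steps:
H = 2*√3 (H = √12 = 2*√3 ≈ 3.4641)
G(N) = 2*N
V = 1/(-155 + 2*√3) ≈ -0.0065991
-373*G(-23) - K(V) = -746*(-23) - 1/(-155/24013 - 2*√3/24013) = -373*(-46) - 1/(-155/24013 - 2*√3/24013) = 17158 - 1/(-155/24013 - 2*√3/24013)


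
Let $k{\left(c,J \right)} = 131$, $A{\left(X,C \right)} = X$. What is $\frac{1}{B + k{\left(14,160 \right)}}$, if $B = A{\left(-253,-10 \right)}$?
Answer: $- \frac{1}{122} \approx -0.0081967$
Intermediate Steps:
$B = -253$
$\frac{1}{B + k{\left(14,160 \right)}} = \frac{1}{-253 + 131} = \frac{1}{-122} = - \frac{1}{122}$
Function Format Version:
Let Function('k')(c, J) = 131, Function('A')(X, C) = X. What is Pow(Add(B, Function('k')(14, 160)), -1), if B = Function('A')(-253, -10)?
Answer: Rational(-1, 122) ≈ -0.0081967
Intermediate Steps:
B = -253
Pow(Add(B, Function('k')(14, 160)), -1) = Pow(Add(-253, 131), -1) = Pow(-122, -1) = Rational(-1, 122)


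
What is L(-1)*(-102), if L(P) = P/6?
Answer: 17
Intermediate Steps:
L(P) = P/6 (L(P) = P*(⅙) = P/6)
L(-1)*(-102) = ((⅙)*(-1))*(-102) = -⅙*(-102) = 17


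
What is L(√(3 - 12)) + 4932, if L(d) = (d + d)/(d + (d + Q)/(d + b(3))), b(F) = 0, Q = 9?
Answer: 4932 + 6*I ≈ 4932.0 + 6.0*I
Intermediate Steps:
L(d) = 2*d/(d + (9 + d)/d) (L(d) = (d + d)/(d + (d + 9)/(d + 0)) = (2*d)/(d + (9 + d)/d) = 2*d/(d + (9 + d)/d))
L(√(3 - 12)) + 4932 = 2*(√(3 - 12))²/(9 + √(3 - 12) + (√(3 - 12))²) + 4932 = 2*(√(-9))²/(9 + √(-9) + (√(-9))²) + 4932 = 2*(3*I)²/(9 + 3*I + (3*I)²) + 4932 = 2*(-9)/(9 + 3*I - 9) + 4932 = 2*(-9)/(3*I) + 4932 = 2*(-9)*(-I/3) + 4932 = 6*I + 4932 = 4932 + 6*I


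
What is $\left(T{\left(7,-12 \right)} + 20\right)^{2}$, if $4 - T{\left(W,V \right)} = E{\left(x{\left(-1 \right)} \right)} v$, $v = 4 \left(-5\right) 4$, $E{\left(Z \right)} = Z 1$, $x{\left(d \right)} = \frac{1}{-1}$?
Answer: $3136$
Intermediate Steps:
$x{\left(d \right)} = -1$
$E{\left(Z \right)} = Z$
$v = -80$ ($v = \left(-20\right) 4 = -80$)
$T{\left(W,V \right)} = -76$ ($T{\left(W,V \right)} = 4 - \left(-1\right) \left(-80\right) = 4 - 80 = -76$)
$\left(T{\left(7,-12 \right)} + 20\right)^{2} = \left(-76 + 20\right)^{2} = \left(-56\right)^{2} = 3136$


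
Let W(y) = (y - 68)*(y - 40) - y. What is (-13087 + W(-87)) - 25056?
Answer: -18371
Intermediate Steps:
W(y) = -y + (-68 + y)*(-40 + y) (W(y) = (-68 + y)*(-40 + y) - y = -y + (-68 + y)*(-40 + y))
(-13087 + W(-87)) - 25056 = (-13087 + (2720 + (-87)² - 109*(-87))) - 25056 = (-13087 + (2720 + 7569 + 9483)) - 25056 = (-13087 + 19772) - 25056 = 6685 - 25056 = -18371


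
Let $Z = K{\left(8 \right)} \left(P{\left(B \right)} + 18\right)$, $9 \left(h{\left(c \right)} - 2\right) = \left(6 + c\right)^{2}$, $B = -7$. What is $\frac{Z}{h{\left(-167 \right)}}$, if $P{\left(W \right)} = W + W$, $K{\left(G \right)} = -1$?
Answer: $- \frac{36}{25939} \approx -0.0013879$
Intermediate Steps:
$P{\left(W \right)} = 2 W$
$h{\left(c \right)} = 2 + \frac{\left(6 + c\right)^{2}}{9}$
$Z = -4$ ($Z = - (2 \left(-7\right) + 18) = - (-14 + 18) = \left(-1\right) 4 = -4$)
$\frac{Z}{h{\left(-167 \right)}} = - \frac{4}{2 + \frac{\left(6 - 167\right)^{2}}{9}} = - \frac{4}{2 + \frac{\left(-161\right)^{2}}{9}} = - \frac{4}{2 + \frac{1}{9} \cdot 25921} = - \frac{4}{2 + \frac{25921}{9}} = - \frac{4}{\frac{25939}{9}} = \left(-4\right) \frac{9}{25939} = - \frac{36}{25939}$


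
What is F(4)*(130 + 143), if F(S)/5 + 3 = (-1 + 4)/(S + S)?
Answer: -28665/8 ≈ -3583.1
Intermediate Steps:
F(S) = -15 + 15/(2*S) (F(S) = -15 + 5*((-1 + 4)/(S + S)) = -15 + 5*(3/((2*S))) = -15 + 5*(3*(1/(2*S))) = -15 + 5*(3/(2*S)) = -15 + 15/(2*S))
F(4)*(130 + 143) = (-15 + (15/2)/4)*(130 + 143) = (-15 + (15/2)*(¼))*273 = (-15 + 15/8)*273 = -105/8*273 = -28665/8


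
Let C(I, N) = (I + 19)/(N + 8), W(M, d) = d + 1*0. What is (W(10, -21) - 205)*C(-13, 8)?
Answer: -339/4 ≈ -84.750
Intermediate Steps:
W(M, d) = d (W(M, d) = d + 0 = d)
C(I, N) = (19 + I)/(8 + N)
(W(10, -21) - 205)*C(-13, 8) = (-21 - 205)*((19 - 13)/(8 + 8)) = -226*6/16 = -113*6/8 = -226*3/8 = -339/4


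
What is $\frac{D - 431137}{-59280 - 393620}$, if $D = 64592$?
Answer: $\frac{73309}{90580} \approx 0.80933$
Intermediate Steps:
$\frac{D - 431137}{-59280 - 393620} = \frac{64592 - 431137}{-59280 - 393620} = \frac{64592 - 431137}{-452900} = \left(-366545\right) \left(- \frac{1}{452900}\right) = \frac{73309}{90580}$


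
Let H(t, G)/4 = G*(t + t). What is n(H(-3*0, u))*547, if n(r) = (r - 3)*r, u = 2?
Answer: 0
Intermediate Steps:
H(t, G) = 8*G*t (H(t, G) = 4*(G*(t + t)) = 4*(G*(2*t)) = 4*(2*G*t) = 8*G*t)
n(r) = r*(-3 + r) (n(r) = (-3 + r)*r = r*(-3 + r))
n(H(-3*0, u))*547 = ((8*2*(-3*0))*(-3 + 8*2*(-3*0)))*547 = ((8*2*0)*(-3 + 8*2*0))*547 = (0*(-3 + 0))*547 = (0*(-3))*547 = 0*547 = 0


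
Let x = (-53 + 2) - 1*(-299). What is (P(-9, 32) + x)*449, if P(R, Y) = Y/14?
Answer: 786648/7 ≈ 1.1238e+5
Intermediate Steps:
x = 248 (x = -51 + 299 = 248)
P(R, Y) = Y/14 (P(R, Y) = Y*(1/14) = Y/14)
(P(-9, 32) + x)*449 = ((1/14)*32 + 248)*449 = (16/7 + 248)*449 = (1752/7)*449 = 786648/7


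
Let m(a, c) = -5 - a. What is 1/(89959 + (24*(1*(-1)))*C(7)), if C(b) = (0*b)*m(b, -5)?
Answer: 1/89959 ≈ 1.1116e-5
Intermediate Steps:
C(b) = 0 (C(b) = (0*b)*(-5 - b) = 0*(-5 - b) = 0)
1/(89959 + (24*(1*(-1)))*C(7)) = 1/(89959 + (24*(1*(-1)))*0) = 1/(89959 + (24*(-1))*0) = 1/(89959 - 24*0) = 1/(89959 + 0) = 1/89959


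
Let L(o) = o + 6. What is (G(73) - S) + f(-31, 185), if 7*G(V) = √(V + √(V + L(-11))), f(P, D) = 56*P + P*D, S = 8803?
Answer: -16274 + √(73 + 2*√17)/7 ≈ -16273.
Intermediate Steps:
L(o) = 6 + o
f(P, D) = 56*P + D*P
G(V) = √(V + √(-5 + V))/7 (G(V) = √(V + √(V + (6 - 11)))/7 = √(V + √(V - 5))/7 = √(V + √(-5 + V))/7)
(G(73) - S) + f(-31, 185) = (√(73 + √(-5 + 73))/7 - 1*8803) - 31*(56 + 185) = (√(73 + √68)/7 - 8803) - 31*241 = (√(73 + 2*√17)/7 - 8803) - 7471 = (-8803 + √(73 + 2*√17)/7) - 7471 = -16274 + √(73 + 2*√17)/7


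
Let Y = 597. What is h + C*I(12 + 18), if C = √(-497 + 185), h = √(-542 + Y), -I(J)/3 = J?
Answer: √55 - 180*I*√78 ≈ 7.4162 - 1589.7*I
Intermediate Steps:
I(J) = -3*J
h = √55 (h = √(-542 + 597) = √55 ≈ 7.4162)
C = 2*I*√78 (C = √(-312) = 2*I*√78 ≈ 17.664*I)
h + C*I(12 + 18) = √55 + (2*I*√78)*(-3*(12 + 18)) = √55 + (2*I*√78)*(-3*30) = √55 + (2*I*√78)*(-90) = √55 - 180*I*√78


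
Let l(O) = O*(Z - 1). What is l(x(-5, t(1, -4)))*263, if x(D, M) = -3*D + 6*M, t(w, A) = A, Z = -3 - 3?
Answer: 16569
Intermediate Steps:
Z = -6
l(O) = -7*O (l(O) = O*(-6 - 1) = O*(-7) = -7*O)
l(x(-5, t(1, -4)))*263 = -7*(-3*(-5) + 6*(-4))*263 = -7*(15 - 24)*263 = -7*(-9)*263 = 63*263 = 16569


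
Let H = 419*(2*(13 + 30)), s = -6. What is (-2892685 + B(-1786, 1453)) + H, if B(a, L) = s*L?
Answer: -2865369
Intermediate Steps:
B(a, L) = -6*L
H = 36034 (H = 419*(2*43) = 419*86 = 36034)
(-2892685 + B(-1786, 1453)) + H = (-2892685 - 6*1453) + 36034 = (-2892685 - 8718) + 36034 = -2901403 + 36034 = -2865369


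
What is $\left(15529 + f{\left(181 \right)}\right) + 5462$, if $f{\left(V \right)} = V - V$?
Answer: $20991$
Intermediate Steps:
$f{\left(V \right)} = 0$
$\left(15529 + f{\left(181 \right)}\right) + 5462 = \left(15529 + 0\right) + 5462 = 15529 + 5462 = 20991$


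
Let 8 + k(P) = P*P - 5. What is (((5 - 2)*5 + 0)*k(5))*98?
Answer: 17640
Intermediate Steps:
k(P) = -13 + P**2 (k(P) = -8 + (P*P - 5) = -8 + (P**2 - 5) = -8 + (-5 + P**2) = -13 + P**2)
(((5 - 2)*5 + 0)*k(5))*98 = (((5 - 2)*5 + 0)*(-13 + 5**2))*98 = ((3*5 + 0)*(-13 + 25))*98 = ((15 + 0)*12)*98 = (15*12)*98 = 180*98 = 17640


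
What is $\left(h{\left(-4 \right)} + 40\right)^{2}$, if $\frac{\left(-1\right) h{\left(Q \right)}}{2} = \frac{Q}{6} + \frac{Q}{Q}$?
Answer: $\frac{13924}{9} \approx 1547.1$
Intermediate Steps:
$h{\left(Q \right)} = -2 - \frac{Q}{3}$ ($h{\left(Q \right)} = - 2 \left(\frac{Q}{6} + \frac{Q}{Q}\right) = - 2 \left(Q \frac{1}{6} + 1\right) = - 2 \left(\frac{Q}{6} + 1\right) = - 2 \left(1 + \frac{Q}{6}\right) = -2 - \frac{Q}{3}$)
$\left(h{\left(-4 \right)} + 40\right)^{2} = \left(\left(-2 - - \frac{4}{3}\right) + 40\right)^{2} = \left(\left(-2 + \frac{4}{3}\right) + 40\right)^{2} = \left(- \frac{2}{3} + 40\right)^{2} = \left(\frac{118}{3}\right)^{2} = \frac{13924}{9}$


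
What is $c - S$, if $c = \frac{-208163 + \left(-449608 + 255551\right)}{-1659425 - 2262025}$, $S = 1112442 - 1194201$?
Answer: $\frac{2466263329}{30165} \approx 81759.0$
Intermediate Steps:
$S = -81759$ ($S = 1112442 - 1194201 = -81759$)
$c = \frac{3094}{30165}$ ($c = \frac{-208163 - 194057}{-3921450} = \left(-402220\right) \left(- \frac{1}{3921450}\right) = \frac{3094}{30165} \approx 0.10257$)
$c - S = \frac{3094}{30165} - -81759 = \frac{3094}{30165} + 81759 = \frac{2466263329}{30165}$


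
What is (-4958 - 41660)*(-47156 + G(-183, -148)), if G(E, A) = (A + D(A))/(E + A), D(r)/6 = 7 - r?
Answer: 727679848324/331 ≈ 2.1984e+9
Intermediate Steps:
D(r) = 42 - 6*r (D(r) = 6*(7 - r) = 42 - 6*r)
G(E, A) = (42 - 5*A)/(A + E) (G(E, A) = (A + (42 - 6*A))/(E + A) = (42 - 5*A)/(A + E))
(-4958 - 41660)*(-47156 + G(-183, -148)) = (-4958 - 41660)*(-47156 + (42 - 5*(-148))/(-148 - 183)) = -46618*(-47156 + (42 + 740)/(-331)) = -46618*(-47156 - 1/331*782) = -46618*(-47156 - 782/331) = -46618*(-15609418/331) = 727679848324/331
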